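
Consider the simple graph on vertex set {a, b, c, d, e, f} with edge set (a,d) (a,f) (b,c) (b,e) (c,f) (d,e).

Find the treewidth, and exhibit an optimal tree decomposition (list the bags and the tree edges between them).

Treewidth 2.
One such decomposition:
Bags: B1 = {b, d, e}  B2 = {b, c, d}  B3 = {c, d, f}  B4 = {a, d, f}
Tree: B1–B2, B2–B3, B3–B4

Every bag has size at most 3, so the width is 3 − 1 = 2 and tw(G) ≤ 2. Since d–e–b–c–f–a–d is a cycle in G, G is not acyclic. Forests are exactly the graphs of treewidth ≤ 1, so tw(G) ≥ 2. Combining the bounds, tw(G) = 2.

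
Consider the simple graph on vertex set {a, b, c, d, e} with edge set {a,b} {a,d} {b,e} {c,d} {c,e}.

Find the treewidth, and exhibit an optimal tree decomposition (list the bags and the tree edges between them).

The largest bag has 3 vertices, giving width 2; this decomposition certifies tw(G) ≤ 2. Since a–d–c–e–b–a is a cycle in G, G is not acyclic. Forests are exactly the graphs of treewidth ≤ 1, so tw(G) ≥ 2. Combining the bounds, tw(G) = 2.

Treewidth 2.
One optimal decomposition is:
Bags: B1 = {a, c, d}  B2 = {a, c, e}  B3 = {a, b, e}
Tree: B1–B2, B2–B3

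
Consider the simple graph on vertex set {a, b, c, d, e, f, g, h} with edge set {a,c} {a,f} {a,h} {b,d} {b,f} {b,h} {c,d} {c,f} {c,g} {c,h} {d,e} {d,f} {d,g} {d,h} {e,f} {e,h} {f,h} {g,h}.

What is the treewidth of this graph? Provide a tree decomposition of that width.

Every bag has size at most 4, so the width is 4 − 1 = 3 and tw(G) ≤ 3. For the lower bound, the 4 vertices {c, d, g, h} are pairwise adjacent, and any tree decomposition puts a clique entirely inside one bag — forcing width ≥ 3. The upper and lower bounds meet at 3, so that is the treewidth.

Treewidth 3.
Bags: B1 = {c, d, f, h}  B2 = {a, c, f, h}  B3 = {b, d, f, h}  B4 = {d, e, f, h}  B5 = {c, d, g, h}
Tree: B1–B2, B1–B3, B1–B4, B1–B5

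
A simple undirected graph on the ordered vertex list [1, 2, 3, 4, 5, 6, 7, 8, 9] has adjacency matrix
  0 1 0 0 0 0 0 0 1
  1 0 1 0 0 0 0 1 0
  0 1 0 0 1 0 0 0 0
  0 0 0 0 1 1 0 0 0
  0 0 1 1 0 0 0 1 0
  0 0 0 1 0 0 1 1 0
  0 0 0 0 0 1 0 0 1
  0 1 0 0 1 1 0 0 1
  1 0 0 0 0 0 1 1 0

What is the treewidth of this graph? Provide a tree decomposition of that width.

Treewidth 3.
One optimal decomposition is:
Bags: B1 = {1, 2, 3, 9}  B2 = {2, 3, 8, 9}  B3 = {3, 5, 8, 9}  B4 = {5, 7, 8, 9}  B5 = {5, 6, 7, 8}  B6 = {4, 5, 6, 7}
Tree: B1–B2, B2–B3, B3–B4, B4–B5, B5–B6

Every bag has size at most 4, so the width is 4 − 1 = 3 and tw(G) ≤ 3. For the lower bound: the 4 vertex sets {1,2,3}, {9}, {8}, {4,5,6,7} are disjoint, each induces a connected subgraph, and every pair is joined by at least one edge of G. Contracting each set to a single vertex therefore yields K_{4} as a minor, and since treewidth is minor-monotone, tw(G) ≥ tw(K_{4}) = 3. Hence tw(G) = 3 exactly.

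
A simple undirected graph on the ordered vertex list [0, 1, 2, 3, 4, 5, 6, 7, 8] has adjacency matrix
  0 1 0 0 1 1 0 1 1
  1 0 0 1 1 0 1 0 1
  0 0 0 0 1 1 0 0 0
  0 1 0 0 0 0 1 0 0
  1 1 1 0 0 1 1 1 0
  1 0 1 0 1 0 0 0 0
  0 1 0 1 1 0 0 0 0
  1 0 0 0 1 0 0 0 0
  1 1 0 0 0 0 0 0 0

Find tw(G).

A width-2 tree decomposition is:
Bags: B1 = {0, 1, 4}  B2 = {0, 1, 8}  B3 = {0, 4, 5}  B4 = {1, 4, 6}  B5 = {2, 4, 5}  B6 = {0, 4, 7}  B7 = {1, 3, 6}
Tree: B1–B2, B1–B3, B1–B4, B3–B5, B1–B6, B4–B7
The largest bag has 3 vertices, giving width 2; this decomposition certifies tw(G) ≤ 2. For the lower bound, the 3 vertices {0, 1, 8} are pairwise adjacent, and any tree decomposition puts a clique entirely inside one bag — forcing width ≥ 2. Combining the bounds, tw(G) = 2.

2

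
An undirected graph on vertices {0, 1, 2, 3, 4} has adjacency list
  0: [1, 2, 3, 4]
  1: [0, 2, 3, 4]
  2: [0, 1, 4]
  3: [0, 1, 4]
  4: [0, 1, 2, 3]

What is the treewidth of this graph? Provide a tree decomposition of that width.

Treewidth 3.
Bags: B1 = {0, 1, 2, 4}  B2 = {0, 1, 3, 4}
Tree: B1–B2

Each bag holds 4 vertices, so the decomposition has width 3, which upper-bounds the treewidth. On the other hand G contains the 4-clique {0, 1, 2, 4}. A clique must lie in a single bag of any decomposition, so no decomposition can have width below 3. Combining the bounds, tw(G) = 3.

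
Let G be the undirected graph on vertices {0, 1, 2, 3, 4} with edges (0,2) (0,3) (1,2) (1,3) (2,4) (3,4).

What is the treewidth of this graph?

2

A width-2 tree decomposition is:
Bags: B1 = {1, 2, 3}  B2 = {0, 2, 3}  B3 = {2, 3, 4}
Tree: B1–B2, B2–B3
The largest bag has 3 vertices, giving width 2; this decomposition certifies tw(G) ≤ 2. Since 1–3–0–2–1 is a cycle in G, G is not acyclic. Forests are exactly the graphs of treewidth ≤ 1, so tw(G) ≥ 2. Therefore the treewidth is 2.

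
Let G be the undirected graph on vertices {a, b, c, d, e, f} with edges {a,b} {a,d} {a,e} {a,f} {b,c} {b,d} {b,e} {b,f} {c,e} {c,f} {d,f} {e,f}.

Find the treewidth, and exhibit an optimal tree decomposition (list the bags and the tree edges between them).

Each bag holds 4 vertices, so the decomposition has width 3, which upper-bounds the treewidth. For the lower bound, the 4 vertices {a, b, d, f} are pairwise adjacent, and any tree decomposition puts a clique entirely inside one bag — forcing width ≥ 3. Therefore the treewidth is 3.

Treewidth 3.
One such decomposition:
Bags: B1 = {a, b, e, f}  B2 = {a, b, d, f}  B3 = {b, c, e, f}
Tree: B1–B2, B1–B3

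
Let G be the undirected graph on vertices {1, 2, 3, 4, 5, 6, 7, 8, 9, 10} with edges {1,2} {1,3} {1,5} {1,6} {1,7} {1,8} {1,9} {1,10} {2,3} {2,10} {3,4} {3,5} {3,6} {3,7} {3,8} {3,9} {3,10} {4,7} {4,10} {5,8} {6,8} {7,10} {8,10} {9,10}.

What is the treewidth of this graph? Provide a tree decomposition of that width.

Treewidth 3.
One optimal decomposition is:
Bags: B1 = {1, 3, 8, 10}  B2 = {1, 3, 7, 10}  B3 = {1, 3, 5, 8}  B4 = {3, 4, 7, 10}  B5 = {1, 3, 6, 8}  B6 = {1, 2, 3, 10}  B7 = {1, 3, 9, 10}
Tree: B1–B2, B1–B3, B2–B4, B3–B5, B1–B6, B6–B7

Each bag holds 4 vertices, so the decomposition has width 3, which upper-bounds the treewidth. Conversely, {1, 3, 8, 10} is a clique of size 4, and the vertices of any clique must share a bag in every tree decomposition; so some bag has ≥ 4 vertices and tw(G) ≥ 3. Hence tw(G) = 3 exactly.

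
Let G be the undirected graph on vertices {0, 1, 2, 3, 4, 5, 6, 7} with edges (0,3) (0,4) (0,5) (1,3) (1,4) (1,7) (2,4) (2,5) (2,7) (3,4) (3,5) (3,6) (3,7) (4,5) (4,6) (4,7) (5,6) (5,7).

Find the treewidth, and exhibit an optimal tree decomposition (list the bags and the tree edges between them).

Treewidth 3.
One optimal decomposition is:
Bags: B1 = {3, 4, 5, 7}  B2 = {0, 3, 4, 5}  B3 = {3, 4, 5, 6}  B4 = {1, 3, 4, 7}  B5 = {2, 4, 5, 7}
Tree: B1–B2, B1–B3, B1–B4, B1–B5

Each bag holds 4 vertices, so the decomposition has width 3, which upper-bounds the treewidth. For the lower bound, the 4 vertices {2, 4, 5, 7} are pairwise adjacent, and any tree decomposition puts a clique entirely inside one bag — forcing width ≥ 3. Hence tw(G) = 3 exactly.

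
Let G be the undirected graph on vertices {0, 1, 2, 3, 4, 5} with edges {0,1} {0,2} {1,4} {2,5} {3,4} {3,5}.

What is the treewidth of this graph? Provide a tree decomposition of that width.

Treewidth 2.
One optimal decomposition is:
Bags: B1 = {0, 2, 5}  B2 = {0, 1, 5}  B3 = {1, 4, 5}  B4 = {3, 4, 5}
Tree: B1–B2, B2–B3, B3–B4

Each bag holds 3 vertices, so the decomposition has width 2, which upper-bounds the treewidth. For the lower bound, G contains the cycle 5–2–0–1–4–3–5, so G is not a forest; only forests have treewidth ≤ 1, hence tw(G) ≥ 2. Combining the bounds, tw(G) = 2.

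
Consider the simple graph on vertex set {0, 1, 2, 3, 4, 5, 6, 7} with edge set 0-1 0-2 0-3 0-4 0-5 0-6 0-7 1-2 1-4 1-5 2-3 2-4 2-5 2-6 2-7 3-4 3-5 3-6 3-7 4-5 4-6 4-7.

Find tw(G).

A width-4 tree decomposition is:
Bags: B1 = {0, 2, 3, 4, 5}  B2 = {0, 2, 3, 4, 6}  B3 = {0, 1, 2, 4, 5}  B4 = {0, 2, 3, 4, 7}
Tree: B1–B2, B1–B3, B1–B4
The largest bag has 5 vertices, giving width 4; this decomposition certifies tw(G) ≤ 4. On the other hand G contains the 5-clique {0, 1, 2, 4, 5}. A clique must lie in a single bag of any decomposition, so no decomposition can have width below 4. Therefore the treewidth is 4.

4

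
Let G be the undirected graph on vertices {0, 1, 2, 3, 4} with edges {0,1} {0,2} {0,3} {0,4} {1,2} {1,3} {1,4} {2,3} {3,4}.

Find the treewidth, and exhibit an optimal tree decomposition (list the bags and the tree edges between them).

Treewidth 3.
One such decomposition:
Bags: B1 = {0, 1, 3, 4}  B2 = {0, 1, 2, 3}
Tree: B1–B2

The largest bag has 4 vertices, giving width 3; this decomposition certifies tw(G) ≤ 3. Conversely, {0, 1, 2, 3} is a clique of size 4, and the vertices of any clique must share a bag in every tree decomposition; so some bag has ≥ 4 vertices and tw(G) ≥ 3. Therefore the treewidth is 3.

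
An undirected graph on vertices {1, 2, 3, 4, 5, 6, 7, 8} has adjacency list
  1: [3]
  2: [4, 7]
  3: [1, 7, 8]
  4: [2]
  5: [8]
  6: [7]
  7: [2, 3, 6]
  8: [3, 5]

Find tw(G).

A width-1 tree decomposition is:
Bags: B1 = {3, 7}  B2 = {3, 8}  B3 = {1, 3}  B4 = {2, 7}  B5 = {5, 8}  B6 = {2, 4}  B7 = {6, 7}
Tree: B1–B2, B2–B3, B1–B4, B2–B5, B4–B6, B1–B7
Every bag has size at most 2, so the width is 2 − 1 = 1 and tw(G) ≤ 1. Since G has at least one edge (e.g. 3–7), it is not an edgeless graph, so tw(G) ≥ 1. Hence tw(G) = 1 exactly.

1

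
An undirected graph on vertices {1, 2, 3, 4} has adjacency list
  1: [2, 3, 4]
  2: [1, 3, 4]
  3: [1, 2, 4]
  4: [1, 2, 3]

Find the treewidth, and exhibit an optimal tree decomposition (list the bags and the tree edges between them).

With just one bag of size 4, the width is 4 − 1 = 3, so tw(G) ≤ 3. For the lower bound, the 4 vertices {1, 2, 3, 4} are pairwise adjacent, and any tree decomposition puts a clique entirely inside one bag — forcing width ≥ 3. Therefore the treewidth is 3.

Treewidth 3.
One optimal decomposition is:
Bags: B1 = {1, 2, 3, 4}
Tree: (single bag)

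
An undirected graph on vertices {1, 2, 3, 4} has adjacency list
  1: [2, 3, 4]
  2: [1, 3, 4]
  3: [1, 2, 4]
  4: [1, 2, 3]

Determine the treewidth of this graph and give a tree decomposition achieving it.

Treewidth 3.
One such decomposition:
Bags: B1 = {1, 2, 3, 4}
Tree: (single bag)

With just one bag of size 4, the width is 4 − 1 = 3, so tw(G) ≤ 3. For the lower bound, the 4 vertices {1, 2, 3, 4} are pairwise adjacent, and any tree decomposition puts a clique entirely inside one bag — forcing width ≥ 3. Therefore the treewidth is 3.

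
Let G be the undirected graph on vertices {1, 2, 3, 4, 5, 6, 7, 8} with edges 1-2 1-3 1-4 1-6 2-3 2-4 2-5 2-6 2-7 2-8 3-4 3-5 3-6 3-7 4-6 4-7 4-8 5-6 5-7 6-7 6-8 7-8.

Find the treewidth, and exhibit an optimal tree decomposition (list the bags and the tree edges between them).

The largest bag has 5 vertices, giving width 4; this decomposition certifies tw(G) ≤ 4. For the lower bound, the 5 vertices {2, 4, 6, 7, 8} are pairwise adjacent, and any tree decomposition puts a clique entirely inside one bag — forcing width ≥ 4. Therefore the treewidth is 4.

Treewidth 4.
One such decomposition:
Bags: B1 = {2, 3, 4, 6, 7}  B2 = {1, 2, 3, 4, 6}  B3 = {2, 4, 6, 7, 8}  B4 = {2, 3, 5, 6, 7}
Tree: B1–B2, B1–B3, B1–B4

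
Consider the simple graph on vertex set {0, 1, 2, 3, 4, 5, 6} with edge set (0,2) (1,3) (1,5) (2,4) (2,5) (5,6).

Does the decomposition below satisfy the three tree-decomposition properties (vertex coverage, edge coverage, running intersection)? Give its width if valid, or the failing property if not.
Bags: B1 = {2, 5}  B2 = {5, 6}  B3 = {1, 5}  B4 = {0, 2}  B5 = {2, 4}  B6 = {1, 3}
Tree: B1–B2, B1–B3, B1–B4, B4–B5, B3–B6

Yes; width 1.

Vertex coverage: the bags together contain {0, 1, 2, 3, 4, 5, 6}, the full vertex set. Edge coverage: each edge of G has both endpoints in at least one bag. Running intersection: for every vertex, the bags containing it form a connected subtree. All three properties hold, so this is a valid tree decomposition of width max|bag| − 1 = 1, and hence tw(G) ≤ 1.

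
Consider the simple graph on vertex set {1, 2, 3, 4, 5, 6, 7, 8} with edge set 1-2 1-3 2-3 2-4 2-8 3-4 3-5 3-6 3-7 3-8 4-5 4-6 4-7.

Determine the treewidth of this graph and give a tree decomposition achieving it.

Each bag holds 3 vertices, so the decomposition has width 2, which upper-bounds the treewidth. Conversely, {2, 3, 8} is a clique of size 3, and the vertices of any clique must share a bag in every tree decomposition; so some bag has ≥ 3 vertices and tw(G) ≥ 2. The upper and lower bounds meet at 2, so that is the treewidth.

Treewidth 2.
One optimal decomposition is:
Bags: B1 = {3, 4, 6}  B2 = {2, 3, 4}  B3 = {3, 4, 7}  B4 = {2, 3, 8}  B5 = {3, 4, 5}  B6 = {1, 2, 3}
Tree: B1–B2, B2–B3, B2–B4, B1–B5, B2–B6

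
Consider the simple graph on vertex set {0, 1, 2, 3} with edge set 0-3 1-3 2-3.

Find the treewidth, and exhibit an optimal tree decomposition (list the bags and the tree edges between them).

Every bag has size at most 2, so the width is 2 − 1 = 1 and tw(G) ≤ 1. Any graph with an edge has treewidth ≥ 1, and G has the edge 3–1. Therefore the treewidth is 1.

Treewidth 1.
One such decomposition:
Bags: B1 = {1, 3}  B2 = {2, 3}  B3 = {0, 3}
Tree: B1–B2, B1–B3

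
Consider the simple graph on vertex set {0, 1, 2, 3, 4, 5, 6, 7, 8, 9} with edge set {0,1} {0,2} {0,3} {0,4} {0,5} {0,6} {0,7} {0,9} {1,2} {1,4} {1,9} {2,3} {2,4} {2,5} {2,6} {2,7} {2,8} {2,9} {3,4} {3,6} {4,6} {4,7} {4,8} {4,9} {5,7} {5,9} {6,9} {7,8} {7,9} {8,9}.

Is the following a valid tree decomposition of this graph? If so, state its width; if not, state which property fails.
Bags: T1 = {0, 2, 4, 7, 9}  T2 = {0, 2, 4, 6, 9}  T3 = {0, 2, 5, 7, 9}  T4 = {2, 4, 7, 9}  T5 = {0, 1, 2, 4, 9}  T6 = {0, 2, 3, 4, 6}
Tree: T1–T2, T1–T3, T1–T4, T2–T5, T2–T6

No — vertex 8 appears in no bag.

A tree decomposition must satisfy three properties: every vertex lies in some bag; for every edge, both endpoints lie together in some bag; and for every vertex, the bags containing it form a connected subtree. Here vertex 8 appears in no bag, so the decomposition is invalid.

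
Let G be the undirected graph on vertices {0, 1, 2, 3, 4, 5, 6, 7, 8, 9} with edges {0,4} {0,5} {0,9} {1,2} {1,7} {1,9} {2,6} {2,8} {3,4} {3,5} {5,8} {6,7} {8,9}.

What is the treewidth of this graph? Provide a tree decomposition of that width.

Every bag has size at most 3, so the width is 3 − 1 = 2 and tw(G) ≤ 2. Since 3–4–0–5–3 is a cycle in G, G is not acyclic. Forests are exactly the graphs of treewidth ≤ 1, so tw(G) ≥ 2. The upper and lower bounds meet at 2, so that is the treewidth.

Treewidth 2.
Bags: B1 = {3, 4, 5}  B2 = {0, 4, 5}  B3 = {0, 5, 8}  B4 = {0, 8, 9}  B5 = {2, 8, 9}  B6 = {1, 2, 9}  B7 = {1, 2, 6}  B8 = {1, 6, 7}
Tree: B1–B2, B2–B3, B3–B4, B4–B5, B5–B6, B6–B7, B7–B8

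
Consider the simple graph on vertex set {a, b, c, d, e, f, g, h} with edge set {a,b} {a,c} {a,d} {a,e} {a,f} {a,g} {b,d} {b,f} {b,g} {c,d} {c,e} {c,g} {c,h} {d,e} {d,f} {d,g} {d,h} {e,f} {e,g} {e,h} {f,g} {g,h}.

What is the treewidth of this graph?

A width-4 tree decomposition is:
Bags: B1 = {a, c, d, e, g}  B2 = {a, d, e, f, g}  B3 = {a, b, d, f, g}  B4 = {c, d, e, g, h}
Tree: B1–B2, B2–B3, B1–B4
The largest bag has 5 vertices, giving width 4; this decomposition certifies tw(G) ≤ 4. Conversely, {c, d, e, g, h} is a clique of size 5, and the vertices of any clique must share a bag in every tree decomposition; so some bag has ≥ 5 vertices and tw(G) ≥ 4. Therefore the treewidth is 4.

4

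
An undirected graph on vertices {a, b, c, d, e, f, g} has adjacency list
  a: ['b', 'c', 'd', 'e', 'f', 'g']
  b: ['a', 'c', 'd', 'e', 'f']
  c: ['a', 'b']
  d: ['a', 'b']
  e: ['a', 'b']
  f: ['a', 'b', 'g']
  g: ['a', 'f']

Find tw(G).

2

A width-2 tree decomposition is:
Bags: B1 = {a, b, c}  B2 = {a, b, f}  B3 = {a, b, d}  B4 = {a, f, g}  B5 = {a, b, e}
Tree: B1–B2, B1–B3, B2–B4, B1–B5
The largest bag has 3 vertices, giving width 2; this decomposition certifies tw(G) ≤ 2. For the lower bound, the 3 vertices {a, f, g} are pairwise adjacent, and any tree decomposition puts a clique entirely inside one bag — forcing width ≥ 2. Hence tw(G) = 2 exactly.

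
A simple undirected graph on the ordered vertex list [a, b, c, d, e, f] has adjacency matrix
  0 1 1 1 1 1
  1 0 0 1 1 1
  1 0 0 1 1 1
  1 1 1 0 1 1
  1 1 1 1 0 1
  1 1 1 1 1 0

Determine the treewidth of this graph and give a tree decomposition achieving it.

Treewidth 4.
One such decomposition:
Bags: B1 = {a, c, d, e, f}  B2 = {a, b, d, e, f}
Tree: B1–B2

Each bag holds 5 vertices, so the decomposition has width 4, which upper-bounds the treewidth. Conversely, {a, c, d, e, f} is a clique of size 5, and the vertices of any clique must share a bag in every tree decomposition; so some bag has ≥ 5 vertices and tw(G) ≥ 4. Therefore the treewidth is 4.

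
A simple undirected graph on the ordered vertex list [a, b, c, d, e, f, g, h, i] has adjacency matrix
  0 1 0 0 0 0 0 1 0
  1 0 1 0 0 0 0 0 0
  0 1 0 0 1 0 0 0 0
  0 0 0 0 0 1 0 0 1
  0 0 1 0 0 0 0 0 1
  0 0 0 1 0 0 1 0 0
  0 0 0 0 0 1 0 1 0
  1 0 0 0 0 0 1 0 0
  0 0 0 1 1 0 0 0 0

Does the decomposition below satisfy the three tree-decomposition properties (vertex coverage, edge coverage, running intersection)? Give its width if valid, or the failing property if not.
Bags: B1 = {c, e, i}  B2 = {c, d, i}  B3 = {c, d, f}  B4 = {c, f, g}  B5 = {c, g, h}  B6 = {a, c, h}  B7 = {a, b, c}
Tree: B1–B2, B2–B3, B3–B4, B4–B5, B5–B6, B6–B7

Yes; width 2.

Vertex coverage: the bags together contain {a, b, c, d, e, f, g, h, i}, the full vertex set. Edge coverage: each edge of G has both endpoints in at least one bag. Running intersection: for every vertex, the bags containing it form a connected subtree. All three properties hold, so this is a valid tree decomposition of width max|bag| − 1 = 2, and hence tw(G) ≤ 2.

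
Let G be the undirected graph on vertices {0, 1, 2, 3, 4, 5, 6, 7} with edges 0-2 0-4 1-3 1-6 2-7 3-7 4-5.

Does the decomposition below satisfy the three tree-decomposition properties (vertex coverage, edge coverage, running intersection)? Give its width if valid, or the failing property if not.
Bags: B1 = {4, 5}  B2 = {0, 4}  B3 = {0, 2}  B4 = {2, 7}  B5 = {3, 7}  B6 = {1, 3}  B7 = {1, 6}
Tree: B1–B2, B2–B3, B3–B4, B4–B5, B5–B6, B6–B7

Yes; width 1.

Checking the three conditions: (i) the bags cover all of {0, 1, 2, 3, 4, 5, 6, 7}; (ii) for each edge, some bag contains both endpoints; (iii) the bags containing any fixed vertex form a subtree. All hold, so the decomposition is valid with width 2 − 1 = 1.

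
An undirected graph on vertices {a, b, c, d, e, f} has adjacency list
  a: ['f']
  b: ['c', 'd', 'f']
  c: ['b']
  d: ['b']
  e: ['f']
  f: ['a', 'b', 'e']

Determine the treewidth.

1

A width-1 tree decomposition is:
Bags: B1 = {b, f}  B2 = {b, d}  B3 = {b, c}  B4 = {e, f}  B5 = {a, f}
Tree: B1–B2, B1–B3, B1–B4, B4–B5
Every bag has size at most 2, so the width is 2 − 1 = 1 and tw(G) ≤ 1. G has an edge, so its treewidth is at least 1. Hence tw(G) = 1 exactly.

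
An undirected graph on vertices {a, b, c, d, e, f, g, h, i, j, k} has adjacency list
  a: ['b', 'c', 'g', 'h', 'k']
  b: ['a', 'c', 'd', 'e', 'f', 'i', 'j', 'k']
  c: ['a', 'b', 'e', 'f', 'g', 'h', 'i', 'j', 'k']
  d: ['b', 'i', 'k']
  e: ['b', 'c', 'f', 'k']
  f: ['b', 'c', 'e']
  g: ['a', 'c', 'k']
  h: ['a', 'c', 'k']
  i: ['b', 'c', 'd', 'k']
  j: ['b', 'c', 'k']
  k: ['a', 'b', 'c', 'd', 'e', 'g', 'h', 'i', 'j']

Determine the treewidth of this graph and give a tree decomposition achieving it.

Each bag holds 4 vertices, so the decomposition has width 3, which upper-bounds the treewidth. Conversely, {b, c, e, f} is a clique of size 4, and the vertices of any clique must share a bag in every tree decomposition; so some bag has ≥ 4 vertices and tw(G) ≥ 3. The upper and lower bounds meet at 3, so that is the treewidth.

Treewidth 3.
One such decomposition:
Bags: B1 = {b, d, i, k}  B2 = {b, c, i, k}  B3 = {b, c, e, k}  B4 = {a, b, c, k}  B5 = {b, c, e, f}  B6 = {a, c, g, k}  B7 = {a, c, h, k}  B8 = {b, c, j, k}
Tree: B1–B2, B2–B3, B3–B4, B3–B5, B4–B6, B6–B7, B4–B8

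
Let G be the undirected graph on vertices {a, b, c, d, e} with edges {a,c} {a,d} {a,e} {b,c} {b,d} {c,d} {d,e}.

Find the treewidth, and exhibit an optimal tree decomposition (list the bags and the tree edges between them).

Treewidth 2.
Bags: B1 = {a, c, d}  B2 = {b, c, d}  B3 = {a, d, e}
Tree: B1–B2, B1–B3

Every bag has size at most 3, so the width is 3 − 1 = 2 and tw(G) ≤ 2. For the lower bound, the 3 vertices {a, d, e} are pairwise adjacent, and any tree decomposition puts a clique entirely inside one bag — forcing width ≥ 2. Combining the bounds, tw(G) = 2.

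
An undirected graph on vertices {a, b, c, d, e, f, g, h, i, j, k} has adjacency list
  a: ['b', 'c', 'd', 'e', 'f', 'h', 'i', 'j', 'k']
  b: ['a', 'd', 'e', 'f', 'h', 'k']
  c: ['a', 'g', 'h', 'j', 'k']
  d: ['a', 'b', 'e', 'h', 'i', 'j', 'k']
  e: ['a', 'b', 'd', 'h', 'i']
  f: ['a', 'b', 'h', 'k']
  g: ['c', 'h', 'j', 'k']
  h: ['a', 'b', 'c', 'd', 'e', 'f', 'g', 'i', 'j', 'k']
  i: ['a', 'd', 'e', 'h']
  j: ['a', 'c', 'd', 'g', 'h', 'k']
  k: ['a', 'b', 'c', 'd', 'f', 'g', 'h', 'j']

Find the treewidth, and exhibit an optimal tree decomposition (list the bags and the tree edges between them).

Treewidth 4.
One such decomposition:
Bags: B1 = {a, b, d, e, h}  B2 = {a, b, d, h, k}  B3 = {a, d, e, h, i}  B4 = {a, d, h, j, k}  B5 = {a, c, h, j, k}  B6 = {a, b, f, h, k}  B7 = {c, g, h, j, k}
Tree: B1–B2, B1–B3, B2–B4, B4–B5, B2–B6, B5–B7

Each bag holds 5 vertices, so the decomposition has width 4, which upper-bounds the treewidth. Conversely, {c, g, h, j, k} is a clique of size 5, and the vertices of any clique must share a bag in every tree decomposition; so some bag has ≥ 5 vertices and tw(G) ≥ 4. Therefore the treewidth is 4.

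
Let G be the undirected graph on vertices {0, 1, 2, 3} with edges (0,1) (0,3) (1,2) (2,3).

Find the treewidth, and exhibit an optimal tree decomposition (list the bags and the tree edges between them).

Every bag has size at most 3, so the width is 3 − 1 = 2 and tw(G) ≤ 2. Since 1–2–3–0–1 is a cycle in G, G is not acyclic. Forests are exactly the graphs of treewidth ≤ 1, so tw(G) ≥ 2. Combining the bounds, tw(G) = 2.

Treewidth 2.
Bags: B1 = {1, 2, 3}  B2 = {0, 1, 3}
Tree: B1–B2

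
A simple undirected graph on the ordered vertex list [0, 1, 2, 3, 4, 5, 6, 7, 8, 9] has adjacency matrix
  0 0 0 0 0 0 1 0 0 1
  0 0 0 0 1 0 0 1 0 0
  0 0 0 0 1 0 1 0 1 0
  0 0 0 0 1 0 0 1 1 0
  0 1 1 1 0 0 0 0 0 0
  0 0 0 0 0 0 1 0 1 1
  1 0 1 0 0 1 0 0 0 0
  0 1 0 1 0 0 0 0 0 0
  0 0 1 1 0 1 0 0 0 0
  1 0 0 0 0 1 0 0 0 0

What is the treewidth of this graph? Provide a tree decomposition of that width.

Treewidth 2.
Bags: B1 = {0, 5, 9}  B2 = {0, 5, 6}  B3 = {5, 6, 8}  B4 = {2, 6, 8}  B5 = {2, 3, 8}  B6 = {2, 3, 4}  B7 = {3, 4, 7}  B8 = {1, 4, 7}
Tree: B1–B2, B2–B3, B3–B4, B4–B5, B5–B6, B6–B7, B7–B8

Each bag holds 3 vertices, so the decomposition has width 2, which upper-bounds the treewidth. For the lower bound, G contains the cycle 9–0–6–5–9, so G is not a forest; only forests have treewidth ≤ 1, hence tw(G) ≥ 2. Therefore the treewidth is 2.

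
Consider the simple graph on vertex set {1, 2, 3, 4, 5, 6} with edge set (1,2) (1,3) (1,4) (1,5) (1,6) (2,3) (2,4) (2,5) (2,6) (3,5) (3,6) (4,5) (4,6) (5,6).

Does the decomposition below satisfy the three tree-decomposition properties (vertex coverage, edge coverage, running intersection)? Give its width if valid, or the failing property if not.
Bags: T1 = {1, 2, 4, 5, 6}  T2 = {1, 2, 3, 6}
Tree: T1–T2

A tree decomposition must satisfy three properties: every vertex lies in some bag; for every edge, both endpoints lie together in some bag; and for every vertex, the bags containing it form a connected subtree. Here edge (5,3) lies in no bag, so the decomposition is invalid.

No — edge (5,3) lies in no bag.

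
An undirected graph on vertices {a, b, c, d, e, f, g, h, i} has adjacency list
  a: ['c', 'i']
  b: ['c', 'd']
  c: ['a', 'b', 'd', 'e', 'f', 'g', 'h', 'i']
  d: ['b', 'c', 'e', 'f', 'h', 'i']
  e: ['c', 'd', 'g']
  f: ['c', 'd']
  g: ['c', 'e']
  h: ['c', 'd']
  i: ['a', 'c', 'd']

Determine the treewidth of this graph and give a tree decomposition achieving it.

Each bag holds 3 vertices, so the decomposition has width 2, which upper-bounds the treewidth. On the other hand G contains the 3-clique {c, d, f}. A clique must lie in a single bag of any decomposition, so no decomposition can have width below 2. Therefore the treewidth is 2.

Treewidth 2.
One optimal decomposition is:
Bags: B1 = {c, d, i}  B2 = {c, d, f}  B3 = {c, d, e}  B4 = {c, d, h}  B5 = {a, c, i}  B6 = {b, c, d}  B7 = {c, e, g}
Tree: B1–B2, B1–B3, B1–B4, B1–B5, B2–B6, B3–B7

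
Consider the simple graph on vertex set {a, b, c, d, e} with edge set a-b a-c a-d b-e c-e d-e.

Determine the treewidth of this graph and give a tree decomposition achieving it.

The largest bag has 3 vertices, giving width 2; this decomposition certifies tw(G) ≤ 2. For the lower bound, G contains the cycle a–d–e–b–a, so G is not a forest; only forests have treewidth ≤ 1, hence tw(G) ≥ 2. Combining the bounds, tw(G) = 2.

Treewidth 2.
One optimal decomposition is:
Bags: B1 = {a, d, e}  B2 = {a, b, e}  B3 = {a, c, e}
Tree: B1–B2, B2–B3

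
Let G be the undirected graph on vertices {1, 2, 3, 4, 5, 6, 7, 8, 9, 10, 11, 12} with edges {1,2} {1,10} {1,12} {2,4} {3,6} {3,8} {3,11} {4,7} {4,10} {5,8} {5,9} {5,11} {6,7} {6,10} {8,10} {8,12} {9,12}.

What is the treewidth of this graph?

3

A width-3 tree decomposition is:
Bags: B1 = {1, 2, 4, 7}  B2 = {1, 4, 7, 10}  B3 = {1, 6, 7, 10}  B4 = {1, 6, 10, 12}  B5 = {6, 8, 10, 12}  B6 = {3, 6, 8, 12}  B7 = {3, 8, 9, 12}  B8 = {3, 5, 8, 9}  B9 = {3, 5, 9, 11}
Tree: B1–B2, B2–B3, B3–B4, B4–B5, B5–B6, B6–B7, B7–B8, B8–B9
The largest bag has 4 vertices, giving width 3; this decomposition certifies tw(G) ≤ 3. For the lower bound: the 4 vertex sets {2,4,7}, {1}, {10}, {3,6,8,12} are disjoint, each induces a connected subgraph, and every pair is joined by at least one edge of G. Contracting each set to a single vertex therefore yields K_{4} as a minor, and since treewidth is minor-monotone, tw(G) ≥ tw(K_{4}) = 3. Therefore the treewidth is 3.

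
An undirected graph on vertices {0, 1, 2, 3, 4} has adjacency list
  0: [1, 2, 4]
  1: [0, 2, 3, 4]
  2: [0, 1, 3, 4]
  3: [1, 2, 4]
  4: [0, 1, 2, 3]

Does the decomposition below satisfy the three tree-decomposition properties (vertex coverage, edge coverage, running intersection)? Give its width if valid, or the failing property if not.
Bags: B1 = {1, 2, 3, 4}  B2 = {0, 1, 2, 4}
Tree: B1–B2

Yes; width 3.

Checking the three conditions: (i) the bags cover all of {0, 1, 2, 3, 4}; (ii) for each edge, some bag contains both endpoints; (iii) the bags containing any fixed vertex form a subtree. All hold, so the decomposition is valid with width 4 − 1 = 3.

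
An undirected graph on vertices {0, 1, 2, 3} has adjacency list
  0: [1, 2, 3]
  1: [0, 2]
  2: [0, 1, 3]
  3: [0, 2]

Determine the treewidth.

2

A width-2 tree decomposition is:
Bags: B1 = {0, 1, 2}  B2 = {0, 2, 3}
Tree: B1–B2
Every bag has size at most 3, so the width is 3 − 1 = 2 and tw(G) ≤ 2. On the other hand G contains the 3-clique {0, 1, 2}. A clique must lie in a single bag of any decomposition, so no decomposition can have width below 2. Therefore the treewidth is 2.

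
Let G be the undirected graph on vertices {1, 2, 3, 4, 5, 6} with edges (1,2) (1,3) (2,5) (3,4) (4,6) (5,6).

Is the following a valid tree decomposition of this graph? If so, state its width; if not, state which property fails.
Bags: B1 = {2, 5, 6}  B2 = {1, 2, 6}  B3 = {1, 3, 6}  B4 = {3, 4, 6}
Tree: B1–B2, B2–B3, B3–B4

Yes; width 2.

Every vertex of G appears in some bag (union = {1, 2, 3, 4, 5, 6}); every edge is covered by a bag; and for each vertex v the set of bags containing v is connected in the bag tree. The decomposition is therefore valid. The largest bag has 3 vertices, so the width is 2.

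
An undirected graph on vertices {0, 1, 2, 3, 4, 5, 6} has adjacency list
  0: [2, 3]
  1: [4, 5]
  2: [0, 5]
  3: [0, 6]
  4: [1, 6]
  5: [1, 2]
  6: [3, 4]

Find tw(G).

2

A width-2 tree decomposition is:
Bags: B1 = {0, 2, 5}  B2 = {0, 1, 5}  B3 = {0, 1, 4}  B4 = {0, 4, 6}  B5 = {0, 3, 6}
Tree: B1–B2, B2–B3, B3–B4, B4–B5
The largest bag has 3 vertices, giving width 2; this decomposition certifies tw(G) ≤ 2. For the lower bound, G contains the cycle 0–2–5–1–4–6–3–0, so G is not a forest; only forests have treewidth ≤ 1, hence tw(G) ≥ 2. Combining the bounds, tw(G) = 2.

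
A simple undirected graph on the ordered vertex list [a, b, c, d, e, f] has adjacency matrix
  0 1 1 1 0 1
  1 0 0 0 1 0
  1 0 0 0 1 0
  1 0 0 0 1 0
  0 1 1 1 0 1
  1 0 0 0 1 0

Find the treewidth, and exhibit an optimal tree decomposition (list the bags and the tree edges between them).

Treewidth 2.
One optimal decomposition is:
Bags: B1 = {a, c, e}  B2 = {a, d, e}  B3 = {a, e, f}  B4 = {a, b, e}
Tree: B1–B2, B2–B3, B3–B4

Every bag has size at most 3, so the width is 3 − 1 = 2 and tw(G) ≤ 2. For the lower bound, G contains the cycle a–c–e–d–a, so G is not a forest; only forests have treewidth ≤ 1, hence tw(G) ≥ 2. The upper and lower bounds meet at 2, so that is the treewidth.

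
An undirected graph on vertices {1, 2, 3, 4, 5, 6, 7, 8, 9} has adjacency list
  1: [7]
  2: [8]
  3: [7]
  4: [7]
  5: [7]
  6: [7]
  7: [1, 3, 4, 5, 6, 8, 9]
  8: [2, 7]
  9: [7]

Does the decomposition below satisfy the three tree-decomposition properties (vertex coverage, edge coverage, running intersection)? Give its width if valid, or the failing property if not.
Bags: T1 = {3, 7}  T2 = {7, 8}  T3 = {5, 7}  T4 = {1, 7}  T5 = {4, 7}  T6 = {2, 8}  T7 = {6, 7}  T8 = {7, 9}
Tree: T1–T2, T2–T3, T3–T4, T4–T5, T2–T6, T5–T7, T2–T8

Every vertex of G appears in some bag (union = {1, 2, 3, 4, 5, 6, 7, 8, 9}); every edge is covered by a bag; and for each vertex v the set of bags containing v is connected in the bag tree. The decomposition is therefore valid. The largest bag has 2 vertices, so the width is 1.

Yes; width 1.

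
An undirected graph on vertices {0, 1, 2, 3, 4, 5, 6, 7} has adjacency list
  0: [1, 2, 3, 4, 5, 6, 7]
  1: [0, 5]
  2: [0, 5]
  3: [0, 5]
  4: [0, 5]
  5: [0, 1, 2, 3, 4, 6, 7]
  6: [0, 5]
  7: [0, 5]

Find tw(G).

2

A width-2 tree decomposition is:
Bags: B1 = {0, 5, 6}  B2 = {0, 3, 5}  B3 = {0, 1, 5}  B4 = {0, 5, 7}  B5 = {0, 2, 5}  B6 = {0, 4, 5}
Tree: B1–B2, B2–B3, B1–B4, B2–B5, B5–B6
The largest bag has 3 vertices, giving width 2; this decomposition certifies tw(G) ≤ 2. For the lower bound, the 3 vertices {0, 1, 5} are pairwise adjacent, and any tree decomposition puts a clique entirely inside one bag — forcing width ≥ 2. Combining the bounds, tw(G) = 2.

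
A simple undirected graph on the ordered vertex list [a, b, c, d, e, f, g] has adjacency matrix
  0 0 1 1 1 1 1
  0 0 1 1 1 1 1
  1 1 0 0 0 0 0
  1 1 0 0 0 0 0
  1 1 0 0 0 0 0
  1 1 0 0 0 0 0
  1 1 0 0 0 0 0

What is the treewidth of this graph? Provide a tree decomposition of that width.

Treewidth 2.
One optimal decomposition is:
Bags: B1 = {a, b, d}  B2 = {a, b, e}  B3 = {a, b, c}  B4 = {a, b, g}  B5 = {a, b, f}
Tree: B1–B2, B2–B3, B3–B4, B4–B5

Every bag has size at most 3, so the width is 3 − 1 = 2 and tw(G) ≤ 2. The edges b–d–a–e–b form a cycle, so G is not a tree and its treewidth is at least 2. Therefore the treewidth is 2.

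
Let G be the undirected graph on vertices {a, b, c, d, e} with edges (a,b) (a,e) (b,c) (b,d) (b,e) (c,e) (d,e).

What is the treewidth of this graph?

A width-2 tree decomposition is:
Bags: B1 = {a, b, e}  B2 = {b, c, e}  B3 = {b, d, e}
Tree: B1–B2, B2–B3
Every bag has size at most 3, so the width is 3 − 1 = 2 and tw(G) ≤ 2. On the other hand G contains the 3-clique {b, d, e}. A clique must lie in a single bag of any decomposition, so no decomposition can have width below 2. Hence tw(G) = 2 exactly.

2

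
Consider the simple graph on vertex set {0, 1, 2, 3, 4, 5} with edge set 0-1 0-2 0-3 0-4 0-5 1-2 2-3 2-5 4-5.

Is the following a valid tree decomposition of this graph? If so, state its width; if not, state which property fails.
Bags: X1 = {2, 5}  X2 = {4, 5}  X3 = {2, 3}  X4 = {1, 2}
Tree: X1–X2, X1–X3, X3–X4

A tree decomposition must satisfy three properties: every vertex lies in some bag; for every edge, both endpoints lie together in some bag; and for every vertex, the bags containing it form a connected subtree. Here vertex 0 appears in no bag, so the decomposition is invalid.

No — vertex 0 appears in no bag.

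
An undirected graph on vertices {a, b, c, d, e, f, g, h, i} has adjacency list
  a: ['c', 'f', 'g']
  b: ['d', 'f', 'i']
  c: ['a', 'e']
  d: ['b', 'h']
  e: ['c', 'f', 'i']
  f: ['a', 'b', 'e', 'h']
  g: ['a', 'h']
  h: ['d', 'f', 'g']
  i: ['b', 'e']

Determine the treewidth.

A width-3 tree decomposition is:
Bags: B1 = {a, d, g, h}  B2 = {a, d, f, h}  B3 = {a, b, d, f}  B4 = {a, b, c, f}  B5 = {b, c, e, f}  B6 = {b, c, e, i}
Tree: B1–B2, B2–B3, B3–B4, B4–B5, B5–B6
Each bag holds 4 vertices, so the decomposition has width 3, which upper-bounds the treewidth. For the lower bound: the 4 vertex sets {d,g,h}, {a}, {f}, {b,c,e,i} are disjoint, each induces a connected subgraph, and every pair is joined by at least one edge of G. Contracting each set to a single vertex therefore yields K_{4} as a minor, and since treewidth is minor-monotone, tw(G) ≥ tw(K_{4}) = 3. Therefore the treewidth is 3.

3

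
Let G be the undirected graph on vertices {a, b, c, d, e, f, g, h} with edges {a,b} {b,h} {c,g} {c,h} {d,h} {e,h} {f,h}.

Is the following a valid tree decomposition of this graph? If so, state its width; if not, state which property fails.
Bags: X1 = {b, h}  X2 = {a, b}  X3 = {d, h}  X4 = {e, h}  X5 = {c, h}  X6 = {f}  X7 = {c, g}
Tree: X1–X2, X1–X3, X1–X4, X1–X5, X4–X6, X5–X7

No — edge (h,f) lies in no bag.

A tree decomposition must satisfy three properties: every vertex lies in some bag; for every edge, both endpoints lie together in some bag; and for every vertex, the bags containing it form a connected subtree. Here edge (h,f) lies in no bag, so the decomposition is invalid.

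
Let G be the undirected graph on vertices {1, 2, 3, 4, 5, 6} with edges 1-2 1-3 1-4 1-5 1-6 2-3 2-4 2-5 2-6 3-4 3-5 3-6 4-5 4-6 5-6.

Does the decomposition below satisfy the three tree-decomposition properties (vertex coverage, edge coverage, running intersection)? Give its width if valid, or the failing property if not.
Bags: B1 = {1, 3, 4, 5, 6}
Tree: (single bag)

No — vertex 2 appears in no bag.

A tree decomposition must satisfy three properties: every vertex lies in some bag; for every edge, both endpoints lie together in some bag; and for every vertex, the bags containing it form a connected subtree. Here vertex 2 appears in no bag, so the decomposition is invalid.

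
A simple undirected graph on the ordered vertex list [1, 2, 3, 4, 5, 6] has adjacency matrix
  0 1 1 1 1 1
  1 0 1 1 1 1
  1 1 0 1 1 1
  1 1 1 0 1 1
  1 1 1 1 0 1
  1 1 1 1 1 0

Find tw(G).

5

A width-5 tree decomposition is:
Bags: B1 = {1, 2, 3, 4, 5, 6}
Tree: (single bag)
A single bag containing all 6 vertices is trivially a valid decomposition of width 5. On the other hand G contains the 6-clique {1, 2, 3, 4, 5, 6}. A clique must lie in a single bag of any decomposition, so no decomposition can have width below 5. Combining the bounds, tw(G) = 5.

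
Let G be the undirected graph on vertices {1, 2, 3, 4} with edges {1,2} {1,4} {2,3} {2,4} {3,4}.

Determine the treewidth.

A width-2 tree decomposition is:
Bags: B1 = {2, 3, 4}  B2 = {1, 2, 4}
Tree: B1–B2
Every bag has size at most 3, so the width is 3 − 1 = 2 and tw(G) ≤ 2. On the other hand G contains the 3-clique {1, 2, 4}. A clique must lie in a single bag of any decomposition, so no decomposition can have width below 2. Hence tw(G) = 2 exactly.

2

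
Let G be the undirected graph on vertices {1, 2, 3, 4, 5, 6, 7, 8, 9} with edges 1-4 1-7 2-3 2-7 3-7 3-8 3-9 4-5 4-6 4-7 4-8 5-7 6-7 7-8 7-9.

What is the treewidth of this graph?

A width-2 tree decomposition is:
Bags: B1 = {4, 7, 8}  B2 = {3, 7, 8}  B3 = {4, 6, 7}  B4 = {4, 5, 7}  B5 = {2, 3, 7}  B6 = {1, 4, 7}  B7 = {3, 7, 9}
Tree: B1–B2, B1–B3, B1–B4, B2–B5, B3–B6, B5–B7
Every bag has size at most 3, so the width is 3 − 1 = 2 and tw(G) ≤ 2. On the other hand G contains the 3-clique {3, 7, 9}. A clique must lie in a single bag of any decomposition, so no decomposition can have width below 2. Hence tw(G) = 2 exactly.

2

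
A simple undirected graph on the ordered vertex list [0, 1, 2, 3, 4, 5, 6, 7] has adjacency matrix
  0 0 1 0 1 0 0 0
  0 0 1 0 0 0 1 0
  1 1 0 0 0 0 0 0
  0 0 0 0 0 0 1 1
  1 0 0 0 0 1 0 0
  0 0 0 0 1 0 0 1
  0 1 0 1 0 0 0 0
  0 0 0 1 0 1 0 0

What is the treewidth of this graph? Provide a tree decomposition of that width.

Treewidth 2.
One optimal decomposition is:
Bags: B1 = {0, 1, 2}  B2 = {0, 1, 6}  B3 = {0, 3, 6}  B4 = {0, 3, 7}  B5 = {0, 5, 7}  B6 = {0, 4, 5}
Tree: B1–B2, B2–B3, B3–B4, B4–B5, B5–B6

Each bag holds 3 vertices, so the decomposition has width 2, which upper-bounds the treewidth. Since 0–2–1–6–3–7–5–4–0 is a cycle in G, G is not acyclic. Forests are exactly the graphs of treewidth ≤ 1, so tw(G) ≥ 2. The upper and lower bounds meet at 2, so that is the treewidth.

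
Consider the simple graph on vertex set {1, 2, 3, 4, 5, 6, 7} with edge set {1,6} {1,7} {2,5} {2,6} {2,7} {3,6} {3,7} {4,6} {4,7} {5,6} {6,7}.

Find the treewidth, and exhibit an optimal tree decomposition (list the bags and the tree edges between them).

The largest bag has 3 vertices, giving width 2; this decomposition certifies tw(G) ≤ 2. Conversely, {2, 5, 6} is a clique of size 3, and the vertices of any clique must share a bag in every tree decomposition; so some bag has ≥ 3 vertices and tw(G) ≥ 2. The upper and lower bounds meet at 2, so that is the treewidth.

Treewidth 2.
One optimal decomposition is:
Bags: B1 = {2, 6, 7}  B2 = {2, 5, 6}  B3 = {4, 6, 7}  B4 = {3, 6, 7}  B5 = {1, 6, 7}
Tree: B1–B2, B1–B3, B1–B4, B4–B5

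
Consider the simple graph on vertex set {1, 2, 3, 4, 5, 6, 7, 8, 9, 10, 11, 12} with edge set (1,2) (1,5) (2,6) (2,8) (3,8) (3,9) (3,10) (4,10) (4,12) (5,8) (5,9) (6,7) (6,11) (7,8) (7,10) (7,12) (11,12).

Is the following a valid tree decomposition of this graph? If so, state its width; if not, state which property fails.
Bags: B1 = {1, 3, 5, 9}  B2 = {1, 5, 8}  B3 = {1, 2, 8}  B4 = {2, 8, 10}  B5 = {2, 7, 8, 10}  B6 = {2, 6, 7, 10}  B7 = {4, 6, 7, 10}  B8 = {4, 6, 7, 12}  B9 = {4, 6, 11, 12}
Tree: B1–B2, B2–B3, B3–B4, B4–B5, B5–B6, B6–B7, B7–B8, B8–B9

A tree decomposition must satisfy three properties: every vertex lies in some bag; for every edge, both endpoints lie together in some bag; and for every vertex, the bags containing it form a connected subtree. Here edge (3,8) lies in no bag, so the decomposition is invalid.

No — edge (3,8) lies in no bag.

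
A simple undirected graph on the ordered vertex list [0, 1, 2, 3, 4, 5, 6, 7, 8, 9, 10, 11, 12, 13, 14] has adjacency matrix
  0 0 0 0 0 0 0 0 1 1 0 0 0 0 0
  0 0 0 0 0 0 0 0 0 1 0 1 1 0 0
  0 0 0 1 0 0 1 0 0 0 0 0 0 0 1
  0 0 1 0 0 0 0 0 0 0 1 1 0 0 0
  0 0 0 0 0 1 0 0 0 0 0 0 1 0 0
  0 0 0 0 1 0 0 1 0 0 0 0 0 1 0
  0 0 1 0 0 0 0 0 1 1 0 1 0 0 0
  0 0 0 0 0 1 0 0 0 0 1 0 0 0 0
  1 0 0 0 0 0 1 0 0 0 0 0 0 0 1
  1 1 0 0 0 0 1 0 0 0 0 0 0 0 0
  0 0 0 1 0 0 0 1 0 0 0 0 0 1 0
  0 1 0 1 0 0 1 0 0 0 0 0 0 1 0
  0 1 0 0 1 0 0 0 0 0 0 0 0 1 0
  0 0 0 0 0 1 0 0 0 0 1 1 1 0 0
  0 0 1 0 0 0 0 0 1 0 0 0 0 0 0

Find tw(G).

3

A width-3 tree decomposition is:
Bags: B1 = {4, 5, 7, 12}  B2 = {5, 7, 12, 13}  B3 = {7, 10, 12, 13}  B4 = {1, 10, 12, 13}  B5 = {1, 10, 11, 13}  B6 = {1, 3, 10, 11}  B7 = {1, 3, 9, 11}  B8 = {3, 6, 9, 11}  B9 = {2, 3, 6, 9}  B10 = {0, 2, 6, 9}  B11 = {0, 2, 6, 8}  B12 = {0, 2, 8, 14}
Tree: B1–B2, B2–B3, B3–B4, B4–B5, B5–B6, B6–B7, B7–B8, B8–B9, B9–B10, B10–B11, B11–B12
Every bag has size at most 4, so the width is 4 − 1 = 3 and tw(G) ≤ 3. For the lower bound: the 4 vertex sets {4,5,7}, {12}, {13}, {1,3,10,11} are disjoint, each induces a connected subgraph, and every pair is joined by at least one edge of G. Contracting each set to a single vertex therefore yields K_{4} as a minor, and since treewidth is minor-monotone, tw(G) ≥ tw(K_{4}) = 3. Therefore the treewidth is 3.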